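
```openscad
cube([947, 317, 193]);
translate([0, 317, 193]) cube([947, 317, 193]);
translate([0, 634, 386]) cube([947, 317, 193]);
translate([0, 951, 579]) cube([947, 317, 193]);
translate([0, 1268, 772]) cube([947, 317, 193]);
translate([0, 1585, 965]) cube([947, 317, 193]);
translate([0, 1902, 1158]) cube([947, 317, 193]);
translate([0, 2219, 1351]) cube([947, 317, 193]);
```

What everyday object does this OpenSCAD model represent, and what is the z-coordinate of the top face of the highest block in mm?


A staircase. The total rise is 1544 mm.

8 identical blocks, each offset up and back from the previous — a staircase. Each step is 193 mm tall and there are 8 of them, so the total rise is 8 × 193 = 1544 mm.


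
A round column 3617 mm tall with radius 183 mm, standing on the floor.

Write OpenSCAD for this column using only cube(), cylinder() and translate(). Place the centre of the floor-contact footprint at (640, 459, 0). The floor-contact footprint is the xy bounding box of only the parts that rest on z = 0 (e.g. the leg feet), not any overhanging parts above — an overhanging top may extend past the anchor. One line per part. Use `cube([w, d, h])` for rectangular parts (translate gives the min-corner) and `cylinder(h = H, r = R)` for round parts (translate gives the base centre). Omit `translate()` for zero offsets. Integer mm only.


translate([640, 459, 0]) cylinder(h = 3617, r = 183);


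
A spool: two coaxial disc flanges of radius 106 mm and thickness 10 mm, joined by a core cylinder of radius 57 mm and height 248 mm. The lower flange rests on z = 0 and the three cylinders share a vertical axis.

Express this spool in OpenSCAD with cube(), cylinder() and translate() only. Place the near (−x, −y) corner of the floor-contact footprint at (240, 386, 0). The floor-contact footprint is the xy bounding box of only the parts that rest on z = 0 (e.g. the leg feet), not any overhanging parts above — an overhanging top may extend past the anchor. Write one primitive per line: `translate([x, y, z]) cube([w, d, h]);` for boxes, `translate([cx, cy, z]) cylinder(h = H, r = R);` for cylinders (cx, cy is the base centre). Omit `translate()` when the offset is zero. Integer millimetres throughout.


translate([346, 492, 0]) cylinder(h = 10, r = 106);
translate([346, 492, 10]) cylinder(h = 248, r = 57);
translate([346, 492, 258]) cylinder(h = 10, r = 106);


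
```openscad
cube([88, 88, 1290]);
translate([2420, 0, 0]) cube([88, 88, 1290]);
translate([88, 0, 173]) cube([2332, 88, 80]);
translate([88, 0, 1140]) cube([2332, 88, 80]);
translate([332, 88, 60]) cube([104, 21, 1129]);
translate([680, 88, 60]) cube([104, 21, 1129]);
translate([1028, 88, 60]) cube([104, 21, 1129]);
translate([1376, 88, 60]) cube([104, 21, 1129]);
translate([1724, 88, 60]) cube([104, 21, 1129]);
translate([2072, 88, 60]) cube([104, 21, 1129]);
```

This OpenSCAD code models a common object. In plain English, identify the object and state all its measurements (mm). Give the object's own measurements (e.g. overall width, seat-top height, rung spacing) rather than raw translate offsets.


A fence section. Two 88×88 mm posts, 1290 mm tall, stand on the floor with a clear span of 2332 mm between their inner faces. Two horizontal rails of 88×80 mm section span the gap between the posts with their undersides at z = 173 mm and z = 1140 mm, flush with the posts' −y face. 6 pickets, each 104 mm wide, 21 mm thick and 1129 mm tall, are fixed to the +y face of the rails with their bottoms at z = 60 mm, spaced across the span with a 244 mm gap after the −x post and between neighbouring pickets and before the +x post.


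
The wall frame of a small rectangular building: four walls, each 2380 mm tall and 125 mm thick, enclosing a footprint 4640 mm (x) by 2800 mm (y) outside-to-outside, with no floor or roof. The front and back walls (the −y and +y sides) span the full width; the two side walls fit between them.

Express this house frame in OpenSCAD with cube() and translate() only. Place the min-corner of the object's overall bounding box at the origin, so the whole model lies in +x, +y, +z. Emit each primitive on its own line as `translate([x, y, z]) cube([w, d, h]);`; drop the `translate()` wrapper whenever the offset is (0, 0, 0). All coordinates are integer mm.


cube([4640, 125, 2380]);
translate([0, 2675, 0]) cube([4640, 125, 2380]);
translate([0, 125, 0]) cube([125, 2550, 2380]);
translate([4515, 125, 0]) cube([125, 2550, 2380]);


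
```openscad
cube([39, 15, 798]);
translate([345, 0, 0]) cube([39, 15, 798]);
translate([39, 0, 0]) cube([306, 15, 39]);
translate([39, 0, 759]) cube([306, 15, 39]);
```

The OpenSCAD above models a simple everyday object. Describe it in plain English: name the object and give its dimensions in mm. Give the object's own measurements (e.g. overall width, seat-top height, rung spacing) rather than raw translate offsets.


A rectangular picture frame lying in the x–z plane (depth along y). The opening is 306 mm wide (x) by 720 mm tall (z), surrounded by a border 39 mm wide on all four sides. The frame is 15 mm deep and is made of two full-height vertical stiles with two horizontal rails fitted between them.


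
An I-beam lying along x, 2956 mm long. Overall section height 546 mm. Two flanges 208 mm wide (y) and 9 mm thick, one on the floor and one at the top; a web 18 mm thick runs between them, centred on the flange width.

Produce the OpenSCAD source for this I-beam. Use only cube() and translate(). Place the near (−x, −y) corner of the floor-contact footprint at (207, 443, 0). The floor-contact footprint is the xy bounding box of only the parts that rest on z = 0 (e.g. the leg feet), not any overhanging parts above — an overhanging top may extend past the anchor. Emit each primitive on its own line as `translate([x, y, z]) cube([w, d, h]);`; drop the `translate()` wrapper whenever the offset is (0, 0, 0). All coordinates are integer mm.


translate([207, 443, 0]) cube([2956, 208, 9]);
translate([207, 538, 9]) cube([2956, 18, 528]);
translate([207, 443, 537]) cube([2956, 208, 9]);


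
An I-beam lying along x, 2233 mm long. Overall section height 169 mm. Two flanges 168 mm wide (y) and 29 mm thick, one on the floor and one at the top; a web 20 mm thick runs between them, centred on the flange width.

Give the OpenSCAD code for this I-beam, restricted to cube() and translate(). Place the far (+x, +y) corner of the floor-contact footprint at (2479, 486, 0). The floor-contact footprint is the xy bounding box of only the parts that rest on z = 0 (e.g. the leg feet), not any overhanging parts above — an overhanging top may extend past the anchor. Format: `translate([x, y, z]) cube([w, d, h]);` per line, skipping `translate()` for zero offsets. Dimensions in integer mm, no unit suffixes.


translate([246, 318, 0]) cube([2233, 168, 29]);
translate([246, 392, 29]) cube([2233, 20, 111]);
translate([246, 318, 140]) cube([2233, 168, 29]);


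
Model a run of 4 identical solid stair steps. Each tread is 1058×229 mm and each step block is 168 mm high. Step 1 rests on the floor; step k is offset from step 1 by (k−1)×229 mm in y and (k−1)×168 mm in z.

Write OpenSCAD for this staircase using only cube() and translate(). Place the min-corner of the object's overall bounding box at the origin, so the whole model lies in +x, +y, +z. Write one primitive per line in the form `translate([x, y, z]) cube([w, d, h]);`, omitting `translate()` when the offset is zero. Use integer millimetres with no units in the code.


cube([1058, 229, 168]);
translate([0, 229, 168]) cube([1058, 229, 168]);
translate([0, 458, 336]) cube([1058, 229, 168]);
translate([0, 687, 504]) cube([1058, 229, 168]);


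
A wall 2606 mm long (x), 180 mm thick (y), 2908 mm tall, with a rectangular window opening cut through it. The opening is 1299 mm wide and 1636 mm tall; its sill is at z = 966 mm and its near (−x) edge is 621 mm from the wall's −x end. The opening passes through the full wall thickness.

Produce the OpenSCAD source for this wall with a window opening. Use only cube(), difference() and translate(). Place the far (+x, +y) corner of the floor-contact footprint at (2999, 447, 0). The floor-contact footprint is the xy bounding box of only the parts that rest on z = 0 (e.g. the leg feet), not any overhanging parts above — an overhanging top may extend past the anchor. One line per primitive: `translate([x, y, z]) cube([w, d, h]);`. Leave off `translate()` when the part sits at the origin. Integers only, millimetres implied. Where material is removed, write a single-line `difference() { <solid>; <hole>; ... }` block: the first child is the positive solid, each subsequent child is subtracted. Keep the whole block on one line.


difference() { translate([393, 267, 0]) cube([2606, 180, 2908]); translate([1014, 267, 966]) cube([1299, 180, 1636]); }


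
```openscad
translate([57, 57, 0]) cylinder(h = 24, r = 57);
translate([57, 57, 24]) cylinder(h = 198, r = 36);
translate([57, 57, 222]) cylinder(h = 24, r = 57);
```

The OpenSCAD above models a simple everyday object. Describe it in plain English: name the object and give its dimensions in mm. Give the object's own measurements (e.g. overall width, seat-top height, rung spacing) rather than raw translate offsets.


A spool: two coaxial disc flanges of radius 57 mm and thickness 24 mm, joined by a core cylinder of radius 36 mm and height 198 mm. The lower flange rests on z = 0 and the three cylinders share a vertical axis.


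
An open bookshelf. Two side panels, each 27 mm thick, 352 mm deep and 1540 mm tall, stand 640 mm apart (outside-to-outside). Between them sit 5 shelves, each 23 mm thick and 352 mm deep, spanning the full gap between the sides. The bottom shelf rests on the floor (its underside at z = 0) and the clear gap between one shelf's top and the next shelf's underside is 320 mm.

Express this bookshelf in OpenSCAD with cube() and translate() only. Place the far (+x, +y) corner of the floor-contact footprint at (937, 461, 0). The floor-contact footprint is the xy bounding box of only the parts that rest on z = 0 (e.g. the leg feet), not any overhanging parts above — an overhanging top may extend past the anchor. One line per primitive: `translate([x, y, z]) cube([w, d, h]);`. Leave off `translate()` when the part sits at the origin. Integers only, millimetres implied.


translate([297, 109, 0]) cube([27, 352, 1540]);
translate([910, 109, 0]) cube([27, 352, 1540]);
translate([324, 109, 0]) cube([586, 352, 23]);
translate([324, 109, 343]) cube([586, 352, 23]);
translate([324, 109, 686]) cube([586, 352, 23]);
translate([324, 109, 1029]) cube([586, 352, 23]);
translate([324, 109, 1372]) cube([586, 352, 23]);


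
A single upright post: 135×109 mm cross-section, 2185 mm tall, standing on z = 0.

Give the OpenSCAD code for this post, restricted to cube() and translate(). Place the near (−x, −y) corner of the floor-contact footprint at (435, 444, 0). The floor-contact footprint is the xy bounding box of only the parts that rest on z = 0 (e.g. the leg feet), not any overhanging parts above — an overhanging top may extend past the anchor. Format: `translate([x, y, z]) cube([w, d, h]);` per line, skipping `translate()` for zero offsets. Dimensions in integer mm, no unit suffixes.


translate([435, 444, 0]) cube([135, 109, 2185]);


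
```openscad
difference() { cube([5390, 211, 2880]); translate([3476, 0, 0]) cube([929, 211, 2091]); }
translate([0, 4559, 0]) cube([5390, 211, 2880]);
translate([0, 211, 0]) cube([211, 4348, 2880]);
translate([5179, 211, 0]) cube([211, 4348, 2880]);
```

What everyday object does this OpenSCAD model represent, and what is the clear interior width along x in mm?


A single room. The interior width is 4968 mm.

Four walls enclosing a rectangle with a door in the front wall — a room. Outside width 5390 minus two 211 mm walls gives 4968 mm.


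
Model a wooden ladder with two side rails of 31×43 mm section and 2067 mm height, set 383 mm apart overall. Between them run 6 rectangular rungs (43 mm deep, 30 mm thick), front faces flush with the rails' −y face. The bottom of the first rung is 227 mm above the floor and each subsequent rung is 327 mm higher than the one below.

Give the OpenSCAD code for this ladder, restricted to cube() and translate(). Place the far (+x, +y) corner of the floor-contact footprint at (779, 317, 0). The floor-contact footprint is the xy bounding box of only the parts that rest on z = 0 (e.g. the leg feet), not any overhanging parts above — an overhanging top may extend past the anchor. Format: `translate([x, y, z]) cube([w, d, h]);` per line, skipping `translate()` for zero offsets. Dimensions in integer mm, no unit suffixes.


translate([396, 274, 0]) cube([31, 43, 2067]);
translate([748, 274, 0]) cube([31, 43, 2067]);
translate([427, 274, 227]) cube([321, 43, 30]);
translate([427, 274, 554]) cube([321, 43, 30]);
translate([427, 274, 881]) cube([321, 43, 30]);
translate([427, 274, 1208]) cube([321, 43, 30]);
translate([427, 274, 1535]) cube([321, 43, 30]);
translate([427, 274, 1862]) cube([321, 43, 30]);


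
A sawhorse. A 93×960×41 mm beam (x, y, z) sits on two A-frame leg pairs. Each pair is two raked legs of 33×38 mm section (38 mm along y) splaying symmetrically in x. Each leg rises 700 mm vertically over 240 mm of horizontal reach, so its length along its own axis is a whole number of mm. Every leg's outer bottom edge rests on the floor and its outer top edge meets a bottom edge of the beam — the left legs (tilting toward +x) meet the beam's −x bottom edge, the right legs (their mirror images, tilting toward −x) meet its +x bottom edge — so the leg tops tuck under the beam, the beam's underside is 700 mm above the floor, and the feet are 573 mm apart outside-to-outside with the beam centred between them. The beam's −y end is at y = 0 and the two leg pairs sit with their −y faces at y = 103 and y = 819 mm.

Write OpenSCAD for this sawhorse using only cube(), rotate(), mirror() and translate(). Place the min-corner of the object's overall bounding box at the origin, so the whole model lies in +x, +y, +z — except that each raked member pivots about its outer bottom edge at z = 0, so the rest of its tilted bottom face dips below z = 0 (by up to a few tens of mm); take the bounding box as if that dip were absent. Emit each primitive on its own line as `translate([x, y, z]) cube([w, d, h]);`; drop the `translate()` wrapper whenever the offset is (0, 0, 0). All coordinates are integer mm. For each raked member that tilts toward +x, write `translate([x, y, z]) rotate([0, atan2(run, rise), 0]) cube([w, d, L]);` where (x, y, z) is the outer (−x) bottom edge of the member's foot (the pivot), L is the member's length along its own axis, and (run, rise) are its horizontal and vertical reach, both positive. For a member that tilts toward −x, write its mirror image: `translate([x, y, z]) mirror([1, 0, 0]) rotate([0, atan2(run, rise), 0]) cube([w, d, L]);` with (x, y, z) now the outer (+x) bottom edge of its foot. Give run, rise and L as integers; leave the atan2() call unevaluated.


translate([240, 0, 700]) cube([93, 960, 41]);
translate([0, 103, 0]) rotate([0, atan2(240, 700), 0]) cube([33, 38, 740]);
translate([573, 103, 0]) mirror([1, 0, 0]) rotate([0, atan2(240, 700), 0]) cube([33, 38, 740]);
translate([0, 819, 0]) rotate([0, atan2(240, 700), 0]) cube([33, 38, 740]);
translate([573, 819, 0]) mirror([1, 0, 0]) rotate([0, atan2(240, 700), 0]) cube([33, 38, 740]);


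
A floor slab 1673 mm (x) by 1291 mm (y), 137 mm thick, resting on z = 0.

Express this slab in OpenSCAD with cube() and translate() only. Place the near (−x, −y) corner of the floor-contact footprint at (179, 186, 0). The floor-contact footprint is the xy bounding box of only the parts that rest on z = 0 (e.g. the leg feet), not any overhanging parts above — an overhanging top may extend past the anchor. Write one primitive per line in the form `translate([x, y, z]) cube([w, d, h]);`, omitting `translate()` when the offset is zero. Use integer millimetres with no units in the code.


translate([179, 186, 0]) cube([1673, 1291, 137]);


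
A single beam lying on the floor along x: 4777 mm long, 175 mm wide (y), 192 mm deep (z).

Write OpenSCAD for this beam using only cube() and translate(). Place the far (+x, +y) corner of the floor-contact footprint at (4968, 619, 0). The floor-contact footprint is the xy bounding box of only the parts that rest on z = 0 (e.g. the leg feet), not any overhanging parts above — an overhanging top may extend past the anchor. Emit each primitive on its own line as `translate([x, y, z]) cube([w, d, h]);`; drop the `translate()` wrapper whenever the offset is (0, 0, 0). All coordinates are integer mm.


translate([191, 444, 0]) cube([4777, 175, 192]);


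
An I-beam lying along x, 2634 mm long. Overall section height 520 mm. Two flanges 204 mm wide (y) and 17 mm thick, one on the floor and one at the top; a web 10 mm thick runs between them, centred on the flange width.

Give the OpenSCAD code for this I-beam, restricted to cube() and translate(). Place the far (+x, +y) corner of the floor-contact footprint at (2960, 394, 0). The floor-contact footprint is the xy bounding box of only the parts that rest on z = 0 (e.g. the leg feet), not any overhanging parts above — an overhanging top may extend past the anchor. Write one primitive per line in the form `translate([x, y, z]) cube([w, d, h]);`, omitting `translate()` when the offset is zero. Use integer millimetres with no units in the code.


translate([326, 190, 0]) cube([2634, 204, 17]);
translate([326, 287, 17]) cube([2634, 10, 486]);
translate([326, 190, 503]) cube([2634, 204, 17]);


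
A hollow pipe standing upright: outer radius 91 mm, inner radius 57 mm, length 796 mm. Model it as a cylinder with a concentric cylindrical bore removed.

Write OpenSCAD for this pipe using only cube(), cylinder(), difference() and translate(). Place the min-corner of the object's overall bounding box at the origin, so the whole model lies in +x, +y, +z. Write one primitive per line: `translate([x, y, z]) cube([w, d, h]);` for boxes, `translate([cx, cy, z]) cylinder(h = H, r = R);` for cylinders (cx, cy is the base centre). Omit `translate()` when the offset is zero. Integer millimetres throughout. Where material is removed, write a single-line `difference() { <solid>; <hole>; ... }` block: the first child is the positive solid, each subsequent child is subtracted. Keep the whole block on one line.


difference() { translate([91, 91, 0]) cylinder(h = 796, r = 91); translate([91, 91, 0]) cylinder(h = 796, r = 57); }


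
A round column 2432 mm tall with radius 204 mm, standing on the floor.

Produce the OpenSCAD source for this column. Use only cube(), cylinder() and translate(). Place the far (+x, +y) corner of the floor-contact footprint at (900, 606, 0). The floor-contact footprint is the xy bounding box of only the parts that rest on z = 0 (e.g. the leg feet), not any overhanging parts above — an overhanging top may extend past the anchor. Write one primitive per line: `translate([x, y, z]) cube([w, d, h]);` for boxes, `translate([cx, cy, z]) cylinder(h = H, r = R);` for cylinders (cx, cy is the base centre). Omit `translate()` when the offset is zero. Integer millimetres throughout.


translate([696, 402, 0]) cylinder(h = 2432, r = 204);


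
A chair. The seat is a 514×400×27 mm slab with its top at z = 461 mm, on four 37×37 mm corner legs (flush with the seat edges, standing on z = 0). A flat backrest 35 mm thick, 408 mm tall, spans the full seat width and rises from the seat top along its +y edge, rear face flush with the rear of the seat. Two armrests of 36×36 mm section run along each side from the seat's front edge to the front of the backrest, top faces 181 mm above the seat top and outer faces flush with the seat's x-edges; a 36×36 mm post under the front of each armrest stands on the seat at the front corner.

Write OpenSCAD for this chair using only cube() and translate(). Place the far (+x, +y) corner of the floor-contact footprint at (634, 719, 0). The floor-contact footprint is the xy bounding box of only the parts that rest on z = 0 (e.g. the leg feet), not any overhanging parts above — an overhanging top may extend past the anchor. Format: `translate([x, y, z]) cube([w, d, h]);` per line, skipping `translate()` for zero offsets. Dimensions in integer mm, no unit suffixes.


translate([120, 319, 434]) cube([514, 400, 27]);
translate([120, 319, 0]) cube([37, 37, 434]);
translate([597, 319, 0]) cube([37, 37, 434]);
translate([120, 682, 0]) cube([37, 37, 434]);
translate([597, 682, 0]) cube([37, 37, 434]);
translate([120, 684, 461]) cube([514, 35, 408]);
translate([120, 319, 606]) cube([36, 365, 36]);
translate([598, 319, 606]) cube([36, 365, 36]);
translate([120, 319, 461]) cube([36, 36, 145]);
translate([598, 319, 461]) cube([36, 36, 145]);


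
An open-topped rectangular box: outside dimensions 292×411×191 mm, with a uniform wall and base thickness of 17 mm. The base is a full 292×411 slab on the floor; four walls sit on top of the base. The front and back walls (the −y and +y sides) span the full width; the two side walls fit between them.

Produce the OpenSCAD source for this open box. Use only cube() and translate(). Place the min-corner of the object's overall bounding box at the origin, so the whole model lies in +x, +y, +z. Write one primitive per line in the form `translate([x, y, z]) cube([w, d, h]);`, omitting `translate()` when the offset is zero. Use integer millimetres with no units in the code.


cube([292, 411, 17]);
translate([0, 0, 17]) cube([292, 17, 174]);
translate([0, 394, 17]) cube([292, 17, 174]);
translate([0, 17, 17]) cube([17, 377, 174]);
translate([275, 17, 17]) cube([17, 377, 174]);


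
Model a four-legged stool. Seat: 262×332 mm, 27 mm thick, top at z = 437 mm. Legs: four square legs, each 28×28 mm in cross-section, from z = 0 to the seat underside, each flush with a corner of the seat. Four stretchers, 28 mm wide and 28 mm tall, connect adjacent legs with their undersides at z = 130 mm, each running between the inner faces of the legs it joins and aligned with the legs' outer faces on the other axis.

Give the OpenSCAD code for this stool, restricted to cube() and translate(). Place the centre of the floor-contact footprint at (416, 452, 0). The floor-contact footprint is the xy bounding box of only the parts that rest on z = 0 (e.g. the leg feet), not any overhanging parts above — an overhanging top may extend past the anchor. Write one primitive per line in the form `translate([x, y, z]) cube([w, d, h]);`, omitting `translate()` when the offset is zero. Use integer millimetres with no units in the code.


// leg_h = 437 - 27 = 410
// stretcher span = 262 - 2*28 = 206
translate([285, 286, 410]) cube([262, 332, 27]);
translate([285, 286, 0]) cube([28, 28, 410]);
translate([519, 286, 0]) cube([28, 28, 410]);
translate([285, 590, 0]) cube([28, 28, 410]);
translate([519, 590, 0]) cube([28, 28, 410]);
translate([313, 286, 130]) cube([206, 28, 28]);
translate([313, 590, 130]) cube([206, 28, 28]);
translate([285, 314, 130]) cube([28, 276, 28]);
translate([519, 314, 130]) cube([28, 276, 28]);


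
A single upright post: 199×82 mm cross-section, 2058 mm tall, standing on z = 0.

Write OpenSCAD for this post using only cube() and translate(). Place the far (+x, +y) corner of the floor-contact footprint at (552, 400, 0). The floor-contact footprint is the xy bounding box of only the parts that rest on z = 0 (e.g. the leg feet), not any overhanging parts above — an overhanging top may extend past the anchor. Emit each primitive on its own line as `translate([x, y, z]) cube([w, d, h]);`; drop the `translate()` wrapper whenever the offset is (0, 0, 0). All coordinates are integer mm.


translate([353, 318, 0]) cube([199, 82, 2058]);


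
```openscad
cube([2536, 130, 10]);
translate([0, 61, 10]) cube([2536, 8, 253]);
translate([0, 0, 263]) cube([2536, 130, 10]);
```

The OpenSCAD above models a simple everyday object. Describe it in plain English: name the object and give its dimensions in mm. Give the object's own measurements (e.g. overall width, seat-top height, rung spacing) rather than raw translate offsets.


An I-beam lying along x, 2536 mm long. Overall section height 273 mm. Two flanges 130 mm wide (y) and 10 mm thick, one on the floor and one at the top; a web 8 mm thick runs between them, centred on the flange width.


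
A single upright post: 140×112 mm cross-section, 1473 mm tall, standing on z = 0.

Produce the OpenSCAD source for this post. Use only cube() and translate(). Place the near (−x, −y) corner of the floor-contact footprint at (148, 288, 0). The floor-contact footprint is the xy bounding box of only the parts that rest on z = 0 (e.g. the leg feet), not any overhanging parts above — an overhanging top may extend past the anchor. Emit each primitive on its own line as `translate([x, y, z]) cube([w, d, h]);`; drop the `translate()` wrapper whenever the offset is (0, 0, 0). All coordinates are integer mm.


translate([148, 288, 0]) cube([140, 112, 1473]);


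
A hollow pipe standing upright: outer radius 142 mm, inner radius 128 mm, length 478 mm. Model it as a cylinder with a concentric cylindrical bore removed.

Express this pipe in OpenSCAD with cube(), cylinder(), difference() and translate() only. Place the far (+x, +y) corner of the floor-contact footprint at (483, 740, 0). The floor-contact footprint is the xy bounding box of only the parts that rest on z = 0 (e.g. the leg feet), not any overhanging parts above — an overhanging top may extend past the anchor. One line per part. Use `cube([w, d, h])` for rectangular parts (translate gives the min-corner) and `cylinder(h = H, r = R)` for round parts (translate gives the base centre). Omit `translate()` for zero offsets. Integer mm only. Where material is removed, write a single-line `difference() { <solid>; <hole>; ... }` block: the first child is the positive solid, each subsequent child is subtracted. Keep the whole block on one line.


difference() { translate([341, 598, 0]) cylinder(h = 478, r = 142); translate([341, 598, 0]) cylinder(h = 478, r = 128); }


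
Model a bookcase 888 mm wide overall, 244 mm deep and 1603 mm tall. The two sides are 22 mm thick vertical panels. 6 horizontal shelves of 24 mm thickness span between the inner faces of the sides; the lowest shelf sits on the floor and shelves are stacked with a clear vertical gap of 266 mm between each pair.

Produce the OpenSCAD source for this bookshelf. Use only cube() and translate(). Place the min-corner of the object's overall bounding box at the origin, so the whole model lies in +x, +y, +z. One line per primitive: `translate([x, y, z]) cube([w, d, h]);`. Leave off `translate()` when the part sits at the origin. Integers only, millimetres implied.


cube([22, 244, 1603]);
translate([866, 0, 0]) cube([22, 244, 1603]);
translate([22, 0, 0]) cube([844, 244, 24]);
translate([22, 0, 290]) cube([844, 244, 24]);
translate([22, 0, 580]) cube([844, 244, 24]);
translate([22, 0, 870]) cube([844, 244, 24]);
translate([22, 0, 1160]) cube([844, 244, 24]);
translate([22, 0, 1450]) cube([844, 244, 24]);


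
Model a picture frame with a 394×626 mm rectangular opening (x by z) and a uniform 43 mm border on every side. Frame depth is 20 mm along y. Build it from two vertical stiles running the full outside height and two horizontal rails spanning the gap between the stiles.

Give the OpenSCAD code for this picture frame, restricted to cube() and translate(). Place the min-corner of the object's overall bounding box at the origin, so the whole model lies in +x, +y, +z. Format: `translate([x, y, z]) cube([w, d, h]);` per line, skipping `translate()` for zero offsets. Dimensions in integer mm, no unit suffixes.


cube([43, 20, 712]);
translate([437, 0, 0]) cube([43, 20, 712]);
translate([43, 0, 0]) cube([394, 20, 43]);
translate([43, 0, 669]) cube([394, 20, 43]);


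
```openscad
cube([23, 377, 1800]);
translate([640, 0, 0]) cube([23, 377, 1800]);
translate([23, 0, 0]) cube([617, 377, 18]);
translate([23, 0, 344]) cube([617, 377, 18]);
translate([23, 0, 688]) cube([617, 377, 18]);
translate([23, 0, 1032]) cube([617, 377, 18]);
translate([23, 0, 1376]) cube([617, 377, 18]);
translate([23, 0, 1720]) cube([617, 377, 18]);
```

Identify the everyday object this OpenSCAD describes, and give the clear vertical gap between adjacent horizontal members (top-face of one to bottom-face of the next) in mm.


A bookshelf. The clear shelf gap is 326 mm.

Two tall side panels with 6 horizontal boards between them — a bookshelf. The first two shelf undersides are at z = 0 and z = 344; with shelf thickness 18, the clear gap is 344 − 0 − 18 = 326 mm.


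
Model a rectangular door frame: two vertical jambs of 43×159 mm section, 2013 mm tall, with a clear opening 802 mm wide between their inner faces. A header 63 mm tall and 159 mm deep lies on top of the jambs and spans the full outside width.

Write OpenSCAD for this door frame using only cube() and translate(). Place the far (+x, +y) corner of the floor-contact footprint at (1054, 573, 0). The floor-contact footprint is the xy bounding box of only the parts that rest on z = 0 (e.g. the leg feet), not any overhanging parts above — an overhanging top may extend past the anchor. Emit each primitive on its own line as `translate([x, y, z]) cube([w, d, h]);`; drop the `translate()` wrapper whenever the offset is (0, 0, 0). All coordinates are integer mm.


translate([166, 414, 0]) cube([43, 159, 2013]);
translate([1011, 414, 0]) cube([43, 159, 2013]);
translate([166, 414, 2013]) cube([888, 159, 63]);


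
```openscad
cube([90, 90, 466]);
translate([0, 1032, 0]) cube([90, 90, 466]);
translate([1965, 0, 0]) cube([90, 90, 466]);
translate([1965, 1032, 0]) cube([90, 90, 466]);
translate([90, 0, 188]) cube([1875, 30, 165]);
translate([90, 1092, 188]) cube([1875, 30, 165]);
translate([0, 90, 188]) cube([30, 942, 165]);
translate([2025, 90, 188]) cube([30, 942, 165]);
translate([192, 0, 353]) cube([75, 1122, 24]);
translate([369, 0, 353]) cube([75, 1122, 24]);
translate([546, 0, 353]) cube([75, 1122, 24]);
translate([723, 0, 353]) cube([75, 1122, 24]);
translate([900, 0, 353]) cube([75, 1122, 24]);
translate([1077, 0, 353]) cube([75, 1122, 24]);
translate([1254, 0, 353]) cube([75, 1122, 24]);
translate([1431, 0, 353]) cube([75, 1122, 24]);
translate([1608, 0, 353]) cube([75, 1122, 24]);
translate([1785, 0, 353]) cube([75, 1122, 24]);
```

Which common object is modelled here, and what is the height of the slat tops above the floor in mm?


A bed frame. The slat-top height is 377 mm.

Four posts, four rails, and a row of slats — a bed frame. Slats sit on the rails at z = 188 + 165 = 353; with slat thickness 24, the top is 377 mm.


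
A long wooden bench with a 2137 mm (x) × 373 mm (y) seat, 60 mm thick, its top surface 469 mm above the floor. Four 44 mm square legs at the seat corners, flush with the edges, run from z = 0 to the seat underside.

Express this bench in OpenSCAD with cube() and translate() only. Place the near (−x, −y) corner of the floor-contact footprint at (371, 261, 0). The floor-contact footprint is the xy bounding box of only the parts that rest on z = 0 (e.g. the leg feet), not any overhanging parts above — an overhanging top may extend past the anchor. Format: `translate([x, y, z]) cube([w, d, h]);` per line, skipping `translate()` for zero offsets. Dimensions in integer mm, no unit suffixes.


// leg_h = 469 − 60 = 409
translate([371, 261, 409]) cube([2137, 373, 60]);
translate([371, 261, 0]) cube([44, 44, 409]);
translate([371, 590, 0]) cube([44, 44, 409]);
translate([2464, 261, 0]) cube([44, 44, 409]);
translate([2464, 590, 0]) cube([44, 44, 409]);


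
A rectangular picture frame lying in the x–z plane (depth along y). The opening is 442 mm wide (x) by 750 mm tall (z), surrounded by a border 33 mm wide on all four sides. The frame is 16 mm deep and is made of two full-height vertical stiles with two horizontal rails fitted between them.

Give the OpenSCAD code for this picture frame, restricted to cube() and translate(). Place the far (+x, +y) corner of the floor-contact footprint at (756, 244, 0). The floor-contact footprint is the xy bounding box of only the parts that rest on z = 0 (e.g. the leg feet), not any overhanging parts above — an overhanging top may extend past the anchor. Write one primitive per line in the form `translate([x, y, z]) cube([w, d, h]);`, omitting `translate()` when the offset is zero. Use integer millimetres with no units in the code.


translate([248, 228, 0]) cube([33, 16, 816]);
translate([723, 228, 0]) cube([33, 16, 816]);
translate([281, 228, 0]) cube([442, 16, 33]);
translate([281, 228, 783]) cube([442, 16, 33]);


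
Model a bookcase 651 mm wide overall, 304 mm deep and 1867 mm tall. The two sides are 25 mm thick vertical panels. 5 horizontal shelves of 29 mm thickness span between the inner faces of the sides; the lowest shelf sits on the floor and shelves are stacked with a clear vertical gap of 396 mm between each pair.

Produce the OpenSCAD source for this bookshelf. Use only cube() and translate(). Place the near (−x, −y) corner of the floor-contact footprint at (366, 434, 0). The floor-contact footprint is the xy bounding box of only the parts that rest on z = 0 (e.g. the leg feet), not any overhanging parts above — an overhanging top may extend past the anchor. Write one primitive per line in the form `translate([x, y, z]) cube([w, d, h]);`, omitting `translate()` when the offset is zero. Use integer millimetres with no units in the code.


translate([366, 434, 0]) cube([25, 304, 1867]);
translate([992, 434, 0]) cube([25, 304, 1867]);
translate([391, 434, 0]) cube([601, 304, 29]);
translate([391, 434, 425]) cube([601, 304, 29]);
translate([391, 434, 850]) cube([601, 304, 29]);
translate([391, 434, 1275]) cube([601, 304, 29]);
translate([391, 434, 1700]) cube([601, 304, 29]);


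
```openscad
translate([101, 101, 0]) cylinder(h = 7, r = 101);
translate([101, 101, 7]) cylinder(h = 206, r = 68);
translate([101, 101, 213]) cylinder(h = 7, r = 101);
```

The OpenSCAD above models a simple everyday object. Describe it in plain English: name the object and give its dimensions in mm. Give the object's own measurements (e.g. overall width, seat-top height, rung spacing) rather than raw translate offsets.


A spool: two coaxial disc flanges of radius 101 mm and thickness 7 mm, joined by a core cylinder of radius 68 mm and height 206 mm. The lower flange rests on z = 0 and the three cylinders share a vertical axis.


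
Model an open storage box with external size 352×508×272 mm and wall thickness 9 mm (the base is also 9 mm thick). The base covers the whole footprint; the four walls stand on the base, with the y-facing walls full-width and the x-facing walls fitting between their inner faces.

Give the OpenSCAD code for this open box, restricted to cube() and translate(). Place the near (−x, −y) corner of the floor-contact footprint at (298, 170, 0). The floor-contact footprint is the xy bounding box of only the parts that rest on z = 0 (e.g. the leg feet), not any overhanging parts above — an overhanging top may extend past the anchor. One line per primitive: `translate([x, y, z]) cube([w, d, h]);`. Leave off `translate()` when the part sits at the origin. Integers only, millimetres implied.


translate([298, 170, 0]) cube([352, 508, 9]);
translate([298, 170, 9]) cube([352, 9, 263]);
translate([298, 669, 9]) cube([352, 9, 263]);
translate([298, 179, 9]) cube([9, 490, 263]);
translate([641, 179, 9]) cube([9, 490, 263]);


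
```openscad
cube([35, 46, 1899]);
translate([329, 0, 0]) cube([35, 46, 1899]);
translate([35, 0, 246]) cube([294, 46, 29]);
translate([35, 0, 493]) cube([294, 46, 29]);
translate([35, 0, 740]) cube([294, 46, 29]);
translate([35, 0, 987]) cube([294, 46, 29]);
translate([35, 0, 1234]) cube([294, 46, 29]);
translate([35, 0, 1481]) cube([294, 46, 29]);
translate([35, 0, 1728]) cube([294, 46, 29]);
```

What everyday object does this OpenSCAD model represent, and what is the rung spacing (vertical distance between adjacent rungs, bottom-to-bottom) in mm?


A ladder. The rung spacing is 247 mm.

Two tall 35×46 posts with 7 short bars between them — a ladder. Adjacent rungs sit at z = 246 and z = 493, so the spacing is 493 − 246 = 247 mm.


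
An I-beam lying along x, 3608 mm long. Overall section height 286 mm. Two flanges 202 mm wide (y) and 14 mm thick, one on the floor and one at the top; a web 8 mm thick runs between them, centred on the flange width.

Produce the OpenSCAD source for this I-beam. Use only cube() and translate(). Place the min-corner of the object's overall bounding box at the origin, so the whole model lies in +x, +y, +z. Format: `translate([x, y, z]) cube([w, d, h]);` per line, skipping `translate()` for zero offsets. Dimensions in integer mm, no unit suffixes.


cube([3608, 202, 14]);
translate([0, 97, 14]) cube([3608, 8, 258]);
translate([0, 0, 272]) cube([3608, 202, 14]);


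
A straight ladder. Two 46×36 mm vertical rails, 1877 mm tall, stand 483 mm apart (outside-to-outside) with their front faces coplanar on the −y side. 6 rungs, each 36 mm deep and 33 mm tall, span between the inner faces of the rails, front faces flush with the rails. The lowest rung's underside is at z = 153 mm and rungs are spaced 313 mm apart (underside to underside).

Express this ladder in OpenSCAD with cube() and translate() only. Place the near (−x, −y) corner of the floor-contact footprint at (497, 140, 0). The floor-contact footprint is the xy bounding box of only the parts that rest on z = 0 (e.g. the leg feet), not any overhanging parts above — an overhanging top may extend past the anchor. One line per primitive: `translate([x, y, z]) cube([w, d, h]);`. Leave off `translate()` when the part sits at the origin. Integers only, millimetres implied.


translate([497, 140, 0]) cube([46, 36, 1877]);
translate([934, 140, 0]) cube([46, 36, 1877]);
translate([543, 140, 153]) cube([391, 36, 33]);
translate([543, 140, 466]) cube([391, 36, 33]);
translate([543, 140, 779]) cube([391, 36, 33]);
translate([543, 140, 1092]) cube([391, 36, 33]);
translate([543, 140, 1405]) cube([391, 36, 33]);
translate([543, 140, 1718]) cube([391, 36, 33]);


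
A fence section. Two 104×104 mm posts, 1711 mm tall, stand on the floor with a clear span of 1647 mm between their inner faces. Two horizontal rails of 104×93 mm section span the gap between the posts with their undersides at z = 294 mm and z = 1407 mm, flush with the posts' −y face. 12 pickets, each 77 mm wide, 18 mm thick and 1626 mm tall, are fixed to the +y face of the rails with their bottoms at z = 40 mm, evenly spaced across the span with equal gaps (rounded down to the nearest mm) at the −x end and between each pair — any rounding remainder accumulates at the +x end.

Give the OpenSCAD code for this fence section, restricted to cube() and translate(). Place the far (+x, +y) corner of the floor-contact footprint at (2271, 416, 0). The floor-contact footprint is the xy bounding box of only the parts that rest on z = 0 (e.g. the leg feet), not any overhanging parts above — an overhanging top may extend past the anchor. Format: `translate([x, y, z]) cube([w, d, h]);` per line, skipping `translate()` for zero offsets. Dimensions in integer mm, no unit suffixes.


translate([416, 312, 0]) cube([104, 104, 1711]);
translate([2167, 312, 0]) cube([104, 104, 1711]);
translate([520, 312, 294]) cube([1647, 104, 93]);
translate([520, 312, 1407]) cube([1647, 104, 93]);
translate([575, 416, 40]) cube([77, 18, 1626]);
translate([707, 416, 40]) cube([77, 18, 1626]);
translate([839, 416, 40]) cube([77, 18, 1626]);
translate([971, 416, 40]) cube([77, 18, 1626]);
translate([1103, 416, 40]) cube([77, 18, 1626]);
translate([1235, 416, 40]) cube([77, 18, 1626]);
translate([1367, 416, 40]) cube([77, 18, 1626]);
translate([1499, 416, 40]) cube([77, 18, 1626]);
translate([1631, 416, 40]) cube([77, 18, 1626]);
translate([1763, 416, 40]) cube([77, 18, 1626]);
translate([1895, 416, 40]) cube([77, 18, 1626]);
translate([2027, 416, 40]) cube([77, 18, 1626]);
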